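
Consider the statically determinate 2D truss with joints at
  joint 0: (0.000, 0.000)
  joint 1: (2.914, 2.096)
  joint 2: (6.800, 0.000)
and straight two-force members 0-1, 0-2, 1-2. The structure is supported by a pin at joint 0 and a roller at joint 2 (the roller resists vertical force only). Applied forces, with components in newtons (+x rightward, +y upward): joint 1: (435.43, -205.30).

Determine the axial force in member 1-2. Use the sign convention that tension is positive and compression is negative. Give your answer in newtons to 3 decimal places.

N=3 nodes, M=3 members, R=3 reactions → 2N=6, M+R=6
member 0 (0-1): L=3.5895, (cx,cy)=(0.8118,0.5839)
member 1 (0-2): L=6.8000, (cx,cy)=(1.0000,0.0000)
member 2 (1-2): L=4.4152, (cx,cy)=(0.8801,-0.4747)
solve A·x = −loads:
  F[0-1] = +28.9284 N (tension)
  F[0-2] = +411.9456 N (tension)
  F[1-2] = -468.0475 N (compression)
  Rx@0 = -435.4300 N
  Ry@0 = -16.8920 N
  Ry@2 = +222.1920 N

-468.048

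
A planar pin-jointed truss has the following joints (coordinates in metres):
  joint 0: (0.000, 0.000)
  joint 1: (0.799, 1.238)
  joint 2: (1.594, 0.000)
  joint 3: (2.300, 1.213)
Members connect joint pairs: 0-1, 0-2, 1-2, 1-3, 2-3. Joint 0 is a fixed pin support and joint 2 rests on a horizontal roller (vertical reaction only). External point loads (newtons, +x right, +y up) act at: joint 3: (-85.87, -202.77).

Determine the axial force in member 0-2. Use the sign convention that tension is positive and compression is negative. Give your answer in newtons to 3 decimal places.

N=4 nodes, M=5 members, R=3 reactions → 2N=8, M+R=8
member 0 (0-1): L=1.4734, (cx,cy)=(0.5423,0.8402)
member 1 (0-2): L=1.5940, (cx,cy)=(1.0000,0.0000)
member 2 (1-2): L=1.4713, (cx,cy)=(0.5403,-0.8414)
member 3 (1-3): L=1.5012, (cx,cy)=(0.9999,-0.0167)
member 4 (2-3): L=1.4035, (cx,cy)=(0.5030,0.8643)
solve A·x = −loads:
  F[0-1] = +29.1164 N (tension)
  F[0-2] = -101.6588 N (compression)
  F[1-2] = -29.7038 N (compression)
  F[1-3] = +31.8436 N (tension)
  F[2-3] = -234.0007 N (compression)
  Rx@0 = +85.8700 N
  Ry@0 = -24.4638 N
  Ry@2 = +227.2338 N

-101.659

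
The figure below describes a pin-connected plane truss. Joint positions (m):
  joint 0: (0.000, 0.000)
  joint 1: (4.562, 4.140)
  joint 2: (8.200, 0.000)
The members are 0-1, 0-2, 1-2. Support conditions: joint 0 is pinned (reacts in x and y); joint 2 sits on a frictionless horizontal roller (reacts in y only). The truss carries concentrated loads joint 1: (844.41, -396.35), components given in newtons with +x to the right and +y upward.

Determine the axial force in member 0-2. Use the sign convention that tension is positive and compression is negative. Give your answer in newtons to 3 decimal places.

N=3 nodes, M=3 members, R=3 reactions → 2N=6, M+R=6
member 0 (0-1): L=6.1605, (cx,cy)=(0.7405,0.6720)
member 1 (0-2): L=8.2000, (cx,cy)=(1.0000,0.0000)
member 2 (1-2): L=5.5113, (cx,cy)=(0.6601,-0.7512)
solve A·x = −loads:
  F[0-1] = +372.7236 N (tension)
  F[0-2] = +568.3980 N (tension)
  F[1-2] = -861.0838 N (compression)
  Rx@0 = -844.4100 N
  Ry@0 = -250.4800 N
  Ry@2 = +646.8300 N

568.398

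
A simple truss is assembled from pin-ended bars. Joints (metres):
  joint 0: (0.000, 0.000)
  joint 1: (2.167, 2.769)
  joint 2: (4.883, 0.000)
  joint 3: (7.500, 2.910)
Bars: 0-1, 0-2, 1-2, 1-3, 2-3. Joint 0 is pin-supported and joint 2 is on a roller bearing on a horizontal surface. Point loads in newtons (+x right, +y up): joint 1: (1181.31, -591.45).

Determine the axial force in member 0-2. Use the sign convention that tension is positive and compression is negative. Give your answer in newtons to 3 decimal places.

N=4 nodes, M=5 members, R=3 reactions → 2N=8, M+R=8
member 0 (0-1): L=3.5161, (cx,cy)=(0.6163,0.7875)
member 1 (0-2): L=4.8830, (cx,cy)=(1.0000,0.0000)
member 2 (1-2): L=3.8787, (cx,cy)=(0.7002,-0.7139)
member 3 (1-3): L=5.3349, (cx,cy)=(0.9997,0.0264)
member 4 (2-3): L=3.9137, (cx,cy)=(0.6687,0.7435)
solve A·x = −loads:
  F[0-1] = +432.8970 N (tension)
  F[0-2] = +914.5153 N (tension)
  F[1-2] = -1305.9998 N (compression)
  F[1-3] = +0.0000 N (tension)
  F[2-3] = +0.0000 N (tension)
  Rx@0 = -1181.3100 N
  Ry@0 = -340.9112 N
  Ry@2 = +932.3612 N

914.515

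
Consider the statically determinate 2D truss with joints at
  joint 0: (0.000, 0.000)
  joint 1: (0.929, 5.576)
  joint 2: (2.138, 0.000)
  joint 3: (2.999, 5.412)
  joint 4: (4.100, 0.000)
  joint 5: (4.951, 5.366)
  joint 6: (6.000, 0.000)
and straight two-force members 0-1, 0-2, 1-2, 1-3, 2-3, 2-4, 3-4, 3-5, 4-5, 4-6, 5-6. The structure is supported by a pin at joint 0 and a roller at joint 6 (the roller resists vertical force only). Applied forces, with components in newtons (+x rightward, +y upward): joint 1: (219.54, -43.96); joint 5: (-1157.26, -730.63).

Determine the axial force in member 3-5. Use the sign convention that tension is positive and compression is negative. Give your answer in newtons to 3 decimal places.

-959.728

N=7 nodes, M=11 members, R=3 reactions → 2N=14, M+R=14
member 0 (0-1): L=5.6529, (cx,cy)=(0.1643,0.9864)
member 1 (0-2): L=2.1380, (cx,cy)=(1.0000,0.0000)
member 2 (1-2): L=5.7056, (cx,cy)=(0.2119,-0.9773)
member 3 (1-3): L=2.0765, (cx,cy)=(0.9969,-0.0790)
member 4 (2-3): L=5.4801, (cx,cy)=(0.1571,0.9876)
member 5 (2-4): L=1.9620, (cx,cy)=(1.0000,0.0000)
member 6 (3-4): L=5.5229, (cx,cy)=(0.1994,-0.9799)
member 7 (3-5): L=1.9525, (cx,cy)=(0.9997,-0.0236)
member 8 (4-5): L=5.4331, (cx,cy)=(0.1566,0.9877)
member 9 (4-6): L=1.9000, (cx,cy)=(1.0000,0.0000)
member 10 (5-6): L=5.4676, (cx,cy)=(0.1919,-0.9814)
solve A·x = −loads:
  F[0-1] = -1009.5690 N (compression)
  F[0-2] = -771.8058 N (compression)
  F[1-2] = +1022.8184 N (tension)
  F[1-3] = -604.0748 N (compression)
  F[2-3] = -1012.1627 N (compression)
  F[2-4] = -396.0462 N (compression)
  F[3-4] = +994.4536 N (tension)
  F[3-5] = -959.7278 N (compression)
  F[4-5] = -986.6713 N (compression)
  F[4-6] = -43.2527 N (compression)
  F[5-6] = +225.4405 N (tension)
  Rx@0 = +937.7200 N
  Ry@0 = +995.8424 N
  Ry@6 = -221.2524 N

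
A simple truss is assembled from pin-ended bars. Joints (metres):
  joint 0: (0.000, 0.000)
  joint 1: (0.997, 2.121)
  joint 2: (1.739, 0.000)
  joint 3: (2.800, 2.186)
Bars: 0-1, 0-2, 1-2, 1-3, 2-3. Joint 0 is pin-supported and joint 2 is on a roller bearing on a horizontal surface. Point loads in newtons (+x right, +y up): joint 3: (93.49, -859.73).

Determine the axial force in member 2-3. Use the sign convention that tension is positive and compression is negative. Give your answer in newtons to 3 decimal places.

N=4 nodes, M=5 members, R=3 reactions → 2N=8, M+R=8
member 0 (0-1): L=2.3436, (cx,cy)=(0.4254,0.9050)
member 1 (0-2): L=1.7390, (cx,cy)=(1.0000,0.0000)
member 2 (1-2): L=2.2470, (cx,cy)=(0.3302,-0.9439)
member 3 (1-3): L=1.8042, (cx,cy)=(0.9994,0.0360)
member 4 (2-3): L=2.4299, (cx,cy)=(0.4366,0.8996)
solve A·x = −loads:
  F[0-1] = +709.4569 N (tension)
  F[0-2] = -208.3176 N (compression)
  F[1-2] = -660.3601 N (compression)
  F[1-3] = +520.2040 N (tension)
  F[2-3] = -976.4780 N (compression)
  Rx@0 = -93.4900 N
  Ry@0 = -642.0602 N
  Ry@2 = +1501.7902 N

-976.478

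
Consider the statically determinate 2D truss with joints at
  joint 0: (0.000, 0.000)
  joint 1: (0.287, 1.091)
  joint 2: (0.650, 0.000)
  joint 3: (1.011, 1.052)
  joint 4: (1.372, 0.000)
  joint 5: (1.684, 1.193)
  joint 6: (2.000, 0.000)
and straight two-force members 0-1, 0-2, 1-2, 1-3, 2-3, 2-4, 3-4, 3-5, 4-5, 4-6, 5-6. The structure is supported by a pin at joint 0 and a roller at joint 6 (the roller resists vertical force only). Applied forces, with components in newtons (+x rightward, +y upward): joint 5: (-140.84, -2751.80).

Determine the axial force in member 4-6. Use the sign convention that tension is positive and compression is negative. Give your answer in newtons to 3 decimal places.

591.475

N=7 nodes, M=11 members, R=3 reactions → 2N=14, M+R=14
member 0 (0-1): L=1.1281, (cx,cy)=(0.2544,0.9671)
member 1 (0-2): L=0.6500, (cx,cy)=(1.0000,0.0000)
member 2 (1-2): L=1.1498, (cx,cy)=(0.3157,-0.9489)
member 3 (1-3): L=0.7250, (cx,cy)=(0.9986,-0.0538)
member 4 (2-3): L=1.1122, (cx,cy)=(0.3246,0.9459)
member 5 (2-4): L=0.7220, (cx,cy)=(1.0000,0.0000)
member 6 (3-4): L=1.1122, (cx,cy)=(0.3246,-0.9459)
member 7 (3-5): L=0.6876, (cx,cy)=(0.9787,0.2051)
member 8 (4-5): L=1.2331, (cx,cy)=(0.2530,0.9675)
member 9 (4-6): L=0.6280, (cx,cy)=(1.0000,0.0000)
member 10 (5-6): L=1.2341, (cx,cy)=(0.2560,-0.9667)
solve A·x = −loads:
  F[0-1] = -536.4459 N (compression)
  F[0-2] = -4.3649 N (compression)
  F[1-2] = +564.6258 N (tension)
  F[1-3] = -315.1870 N (compression)
  F[2-3] = -566.4154 N (compression)
  F[2-4] = +357.7362 N (tension)
  F[3-4] = +408.6742 N (tension)
  F[3-5] = -644.9273 N (compression)
  F[4-5] = -399.5487 N (compression)
  F[4-6] = +591.4748 N (tension)
  F[5-6] = -2310.0112 N (compression)
  Rx@0 = +140.8400 N
  Ry@0 = +518.7955 N
  Ry@6 = +2233.0045 N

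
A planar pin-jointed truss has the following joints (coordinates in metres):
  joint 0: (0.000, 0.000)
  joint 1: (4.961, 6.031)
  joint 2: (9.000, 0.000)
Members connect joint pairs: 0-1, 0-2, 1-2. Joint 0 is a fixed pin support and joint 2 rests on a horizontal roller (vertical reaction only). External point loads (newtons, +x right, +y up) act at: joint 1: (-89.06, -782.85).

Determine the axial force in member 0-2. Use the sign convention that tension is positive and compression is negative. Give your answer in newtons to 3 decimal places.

249.026

N=3 nodes, M=3 members, R=3 reactions → 2N=6, M+R=6
member 0 (0-1): L=7.8093, (cx,cy)=(0.6353,0.7723)
member 1 (0-2): L=9.0000, (cx,cy)=(1.0000,0.0000)
member 2 (1-2): L=7.2585, (cx,cy)=(0.5564,-0.8309)
solve A·x = −loads:
  F[0-1] = -532.1919 N (compression)
  F[0-2] = +249.0265 N (tension)
  F[1-2] = -447.5291 N (compression)
  Rx@0 = +89.0600 N
  Ry@0 = +411.0058 N
  Ry@2 = +371.8442 N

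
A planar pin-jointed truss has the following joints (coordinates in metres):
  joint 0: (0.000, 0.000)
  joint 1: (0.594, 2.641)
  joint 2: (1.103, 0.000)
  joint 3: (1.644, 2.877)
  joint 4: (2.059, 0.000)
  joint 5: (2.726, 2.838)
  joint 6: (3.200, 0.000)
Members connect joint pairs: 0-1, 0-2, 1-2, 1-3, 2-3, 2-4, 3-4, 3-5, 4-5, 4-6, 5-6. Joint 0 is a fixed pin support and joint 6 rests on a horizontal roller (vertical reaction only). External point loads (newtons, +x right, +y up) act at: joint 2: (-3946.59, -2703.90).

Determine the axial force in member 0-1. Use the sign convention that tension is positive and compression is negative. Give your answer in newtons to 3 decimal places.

N=7 nodes, M=11 members, R=3 reactions → 2N=14, M+R=14
member 0 (0-1): L=2.7070, (cx,cy)=(0.2194,0.9756)
member 1 (0-2): L=1.1030, (cx,cy)=(1.0000,0.0000)
member 2 (1-2): L=2.6896, (cx,cy)=(0.1892,-0.9819)
member 3 (1-3): L=1.0762, (cx,cy)=(0.9757,0.2193)
member 4 (2-3): L=2.9274, (cx,cy)=(0.1848,0.9828)
member 5 (2-4): L=0.9560, (cx,cy)=(1.0000,0.0000)
member 6 (3-4): L=2.9068, (cx,cy)=(0.1428,-0.9898)
member 7 (3-5): L=1.0827, (cx,cy)=(0.9994,-0.0360)
member 8 (4-5): L=2.9153, (cx,cy)=(0.2288,0.9735)
member 9 (4-6): L=1.1410, (cx,cy)=(1.0000,0.0000)
member 10 (5-6): L=2.8773, (cx,cy)=(0.1647,-0.9863)
solve A·x = −loads:
  F[0-1] = -1816.1638 N (compression)
  F[0-2] = -3548.0636 N (compression)
  F[1-2] = +1642.1506 N (tension)
  F[1-3] = -726.9944 N (compression)
  F[2-3] = +1110.5528 N (tension)
  F[2-4] = +504.0642 N (tension)
  F[3-4] = -928.1157 N (compression)
  F[3-5] = -371.7986 N (compression)
  F[4-5] = +943.6374 N (tension)
  F[4-6] = +155.6618 N (tension)
  F[5-6] = -944.9104 N (compression)
  Rx@0 = +3946.5900 N
  Ry@0 = +1771.8995 N
  Ry@6 = +932.0005 N

-1816.164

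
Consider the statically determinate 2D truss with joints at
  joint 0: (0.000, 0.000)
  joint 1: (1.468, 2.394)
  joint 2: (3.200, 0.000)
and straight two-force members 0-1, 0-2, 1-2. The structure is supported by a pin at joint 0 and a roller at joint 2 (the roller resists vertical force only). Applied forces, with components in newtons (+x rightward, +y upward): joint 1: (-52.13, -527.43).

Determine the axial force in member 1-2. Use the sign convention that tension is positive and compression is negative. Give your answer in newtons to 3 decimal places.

N=3 nodes, M=3 members, R=3 reactions → 2N=6, M+R=6
member 0 (0-1): L=2.8082, (cx,cy)=(0.5227,0.8525)
member 1 (0-2): L=3.2000, (cx,cy)=(1.0000,0.0000)
member 2 (1-2): L=2.9548, (cx,cy)=(0.5862,-0.8102)
solve A·x = −loads:
  F[0-1] = -380.6165 N (compression)
  F[0-2] = +146.8357 N (tension)
  F[1-2] = -250.5054 N (compression)
  Rx@0 = +52.1300 N
  Ry@0 = +324.4712 N
  Ry@2 = +202.9588 N

-250.505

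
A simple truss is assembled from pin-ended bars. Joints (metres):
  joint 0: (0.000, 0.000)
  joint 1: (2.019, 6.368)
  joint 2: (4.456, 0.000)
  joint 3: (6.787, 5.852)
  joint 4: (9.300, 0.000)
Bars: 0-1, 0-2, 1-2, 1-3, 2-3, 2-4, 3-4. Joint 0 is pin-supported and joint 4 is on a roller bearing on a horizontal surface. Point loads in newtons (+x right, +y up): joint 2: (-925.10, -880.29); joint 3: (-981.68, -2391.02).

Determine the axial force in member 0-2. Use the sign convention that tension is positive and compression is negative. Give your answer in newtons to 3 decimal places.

N=5 nodes, M=7 members, R=3 reactions → 2N=10, M+R=10
member 0 (0-1): L=6.6804, (cx,cy)=(0.3022,0.9532)
member 1 (0-2): L=4.4560, (cx,cy)=(1.0000,0.0000)
member 2 (1-2): L=6.8184, (cx,cy)=(0.3574,-0.9339)
member 3 (1-3): L=4.7958, (cx,cy)=(0.9942,-0.1076)
member 4 (2-3): L=6.2992, (cx,cy)=(0.3700,0.9290)
member 5 (2-4): L=4.8440, (cx,cy)=(1.0000,0.0000)
member 6 (3-4): L=6.3688, (cx,cy)=(0.3946,-0.9189)
solve A·x = −loads:
  F[0-1] = -1806.8110 N (compression)
  F[0-2] = -1360.7124 N (compression)
  F[1-2] = +1989.8163 N (tension)
  F[1-3] = -1264.6007 N (compression)
  F[2-3] = -1052.8276 N (compression)
  F[2-4] = +665.1776 N (tension)
  F[3-4] = -1685.7758 N (compression)
  Rx@0 = +1906.7800 N
  Ry@0 = +1722.3171 N
  Ry@4 = +1548.9929 N

-1360.712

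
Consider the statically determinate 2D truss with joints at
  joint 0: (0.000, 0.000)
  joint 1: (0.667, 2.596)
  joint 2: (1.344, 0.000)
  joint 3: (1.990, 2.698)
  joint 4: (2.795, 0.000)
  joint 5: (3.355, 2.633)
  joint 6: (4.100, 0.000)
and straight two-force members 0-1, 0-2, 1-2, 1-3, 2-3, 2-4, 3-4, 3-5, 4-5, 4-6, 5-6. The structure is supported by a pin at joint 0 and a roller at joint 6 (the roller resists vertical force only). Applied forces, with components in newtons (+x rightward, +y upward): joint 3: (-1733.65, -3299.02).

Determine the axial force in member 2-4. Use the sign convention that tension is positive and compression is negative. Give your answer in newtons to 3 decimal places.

360.065

N=7 nodes, M=11 members, R=3 reactions → 2N=14, M+R=14
member 0 (0-1): L=2.6803, (cx,cy)=(0.2489,0.9685)
member 1 (0-2): L=1.3440, (cx,cy)=(1.0000,0.0000)
member 2 (1-2): L=2.6828, (cx,cy)=(0.2523,-0.9676)
member 3 (1-3): L=1.3269, (cx,cy)=(0.9970,0.0769)
member 4 (2-3): L=2.7743, (cx,cy)=(0.2329,0.9725)
member 5 (2-4): L=1.4510, (cx,cy)=(1.0000,0.0000)
member 6 (3-4): L=2.8155, (cx,cy)=(0.2859,-0.9583)
member 7 (3-5): L=1.3665, (cx,cy)=(0.9989,-0.0476)
member 8 (4-5): L=2.6919, (cx,cy)=(0.2080,0.9781)
member 9 (4-6): L=1.3050, (cx,cy)=(1.0000,0.0000)
member 10 (5-6): L=2.7364, (cx,cy)=(0.2723,-0.9622)
solve A·x = −loads:
  F[0-1] = -2930.8128 N (compression)
  F[0-2] = -1004.3141 N (compression)
  F[1-2] = +2818.7684 N (tension)
  F[1-3] = -1444.9162 N (compression)
  F[2-3] = -2804.6401 N (compression)
  F[2-4] = +360.0650 N (tension)
  F[3-4] = -469.2362 N (compression)
  F[3-5] = -226.1599 N (compression)
  F[4-5] = +459.7055 N (tension)
  F[4-6] = +130.2704 N (tension)
  F[5-6] = -478.4804 N (compression)
  Rx@0 = +1733.6500 N
  Ry@0 = +2838.6146 N
  Ry@6 = +460.4054 N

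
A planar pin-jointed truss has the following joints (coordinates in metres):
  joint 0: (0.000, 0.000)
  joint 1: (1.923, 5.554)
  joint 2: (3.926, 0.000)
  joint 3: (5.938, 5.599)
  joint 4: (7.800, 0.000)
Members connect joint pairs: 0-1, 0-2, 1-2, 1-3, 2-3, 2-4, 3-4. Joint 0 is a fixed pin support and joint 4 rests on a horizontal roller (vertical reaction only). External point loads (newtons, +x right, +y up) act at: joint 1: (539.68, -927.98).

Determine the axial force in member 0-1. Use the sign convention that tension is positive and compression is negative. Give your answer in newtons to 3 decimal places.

-333.259

N=5 nodes, M=7 members, R=3 reactions → 2N=10, M+R=10
member 0 (0-1): L=5.8775, (cx,cy)=(0.3272,0.9450)
member 1 (0-2): L=3.9260, (cx,cy)=(1.0000,0.0000)
member 2 (1-2): L=5.9041, (cx,cy)=(0.3393,-0.9407)
member 3 (1-3): L=4.0153, (cx,cy)=(0.9999,0.0112)
member 4 (2-3): L=5.9495, (cx,cy)=(0.3382,0.9411)
member 5 (2-4): L=3.8740, (cx,cy)=(1.0000,0.0000)
member 6 (3-4): L=5.9005, (cx,cy)=(0.3156,-0.9489)
solve A·x = −loads:
  F[0-1] = -333.2594 N (compression)
  F[0-2] = +648.7160 N (tension)
  F[1-2] = -656.7867 N (compression)
  F[1-3] = -425.9258 N (compression)
  F[2-3] = +656.5165 N (tension)
  F[2-4] = +203.8797 N (tension)
  F[3-4] = -646.0748 N (compression)
  Rx@0 = -539.6800 N
  Ry@0 = +314.9174 N
  Ry@4 = +613.0626 N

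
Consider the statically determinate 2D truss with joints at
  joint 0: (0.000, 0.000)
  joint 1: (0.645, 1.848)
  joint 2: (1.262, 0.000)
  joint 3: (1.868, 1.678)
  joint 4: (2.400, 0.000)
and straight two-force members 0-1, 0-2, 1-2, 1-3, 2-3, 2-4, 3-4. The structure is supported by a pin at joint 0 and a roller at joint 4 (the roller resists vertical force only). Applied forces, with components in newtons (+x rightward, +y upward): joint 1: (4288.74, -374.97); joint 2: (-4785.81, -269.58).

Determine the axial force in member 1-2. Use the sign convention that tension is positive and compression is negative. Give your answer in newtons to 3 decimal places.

N=5 nodes, M=7 members, R=3 reactions → 2N=10, M+R=10
member 0 (0-1): L=1.9573, (cx,cy)=(0.3295,0.9441)
member 1 (0-2): L=1.2620, (cx,cy)=(1.0000,0.0000)
member 2 (1-2): L=1.9483, (cx,cy)=(0.3167,-0.9485)
member 3 (1-3): L=1.2348, (cx,cy)=(0.9905,-0.1377)
member 4 (2-3): L=1.7841, (cx,cy)=(0.3397,0.9405)
member 5 (2-4): L=1.1380, (cx,cy)=(1.0000,0.0000)
member 6 (3-4): L=1.7603, (cx,cy)=(0.3022,-0.9532)
solve A·x = −loads:
  F[0-1] = +3071.8882 N (tension)
  F[0-2] = -1509.3525 N (compression)
  F[1-2] = -3117.5399 N (compression)
  F[1-3] = -2311.1742 N (compression)
  F[2-3] = +3430.6293 N (tension)
  F[2-4] = +1123.8760 N (tension)
  F[3-4] = -3718.7511 N (compression)
  Rx@0 = +497.0700 N
  Ry@0 = -2900.3071 N
  Ry@4 = +3544.8571 N

-3117.540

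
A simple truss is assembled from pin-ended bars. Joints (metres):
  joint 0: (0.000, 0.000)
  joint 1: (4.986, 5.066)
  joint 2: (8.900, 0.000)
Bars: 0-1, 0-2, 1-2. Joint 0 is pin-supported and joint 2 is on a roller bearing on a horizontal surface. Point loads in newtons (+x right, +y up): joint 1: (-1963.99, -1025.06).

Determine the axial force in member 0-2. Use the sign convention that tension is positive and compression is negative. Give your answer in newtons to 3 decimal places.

-420.037

N=3 nodes, M=3 members, R=3 reactions → 2N=6, M+R=6
member 0 (0-1): L=7.1081, (cx,cy)=(0.7015,0.7127)
member 1 (0-2): L=8.9000, (cx,cy)=(1.0000,0.0000)
member 2 (1-2): L=6.4019, (cx,cy)=(0.6114,-0.7913)
solve A·x = −loads:
  F[0-1] = -2201.0659 N (compression)
  F[0-2] = -420.0370 N (compression)
  F[1-2] = +687.0250 N (tension)
  Rx@0 = +1963.9900 N
  Ry@0 = +1568.7256 N
  Ry@2 = -543.6656 N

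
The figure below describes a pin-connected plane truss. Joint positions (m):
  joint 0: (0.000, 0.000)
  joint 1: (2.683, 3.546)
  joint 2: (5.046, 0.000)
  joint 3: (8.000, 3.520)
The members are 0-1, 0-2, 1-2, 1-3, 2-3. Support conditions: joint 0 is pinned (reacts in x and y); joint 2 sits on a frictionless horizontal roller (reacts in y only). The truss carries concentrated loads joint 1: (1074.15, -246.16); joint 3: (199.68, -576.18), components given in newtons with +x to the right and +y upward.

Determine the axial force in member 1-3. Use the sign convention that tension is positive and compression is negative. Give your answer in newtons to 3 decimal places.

680.429

N=4 nodes, M=5 members, R=3 reactions → 2N=8, M+R=8
member 0 (0-1): L=4.4466, (cx,cy)=(0.6034,0.7975)
member 1 (0-2): L=5.0460, (cx,cy)=(1.0000,0.0000)
member 2 (1-2): L=4.2612, (cx,cy)=(0.5545,-0.8322)
member 3 (1-3): L=5.3171, (cx,cy)=(1.0000,-0.0049)
member 4 (2-3): L=4.5953, (cx,cy)=(0.6428,0.7660)
solve A·x = −loads:
  F[0-1] = +1399.6571 N (tension)
  F[0-2] = +429.3091 N (tension)
  F[1-2] = -1641.0963 N (compression)
  F[1-3] = +680.4288 N (tension)
  F[2-3] = -747.8448 N (compression)
  Rx@0 = -1273.8300 N
  Ry@0 = -1116.1651 N
  Ry@2 = +1938.5051 N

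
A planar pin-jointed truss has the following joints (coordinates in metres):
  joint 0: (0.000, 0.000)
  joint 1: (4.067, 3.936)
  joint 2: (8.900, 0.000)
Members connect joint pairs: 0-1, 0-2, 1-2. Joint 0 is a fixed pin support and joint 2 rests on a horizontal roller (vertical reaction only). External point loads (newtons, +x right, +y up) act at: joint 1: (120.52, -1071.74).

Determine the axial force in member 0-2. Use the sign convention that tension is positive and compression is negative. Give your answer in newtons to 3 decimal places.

N=3 nodes, M=3 members, R=3 reactions → 2N=6, M+R=6
member 0 (0-1): L=5.6597, (cx,cy)=(0.7186,0.6954)
member 1 (0-2): L=8.9000, (cx,cy)=(1.0000,0.0000)
member 2 (1-2): L=6.2330, (cx,cy)=(0.7754,-0.6315)
solve A·x = −loads:
  F[0-1] = -760.2266 N (compression)
  F[0-2] = +666.8075 N (tension)
  F[1-2] = -859.9617 N (compression)
  Rx@0 = -120.5200 N
  Ry@0 = +528.6913 N
  Ry@2 = +543.0487 N

666.807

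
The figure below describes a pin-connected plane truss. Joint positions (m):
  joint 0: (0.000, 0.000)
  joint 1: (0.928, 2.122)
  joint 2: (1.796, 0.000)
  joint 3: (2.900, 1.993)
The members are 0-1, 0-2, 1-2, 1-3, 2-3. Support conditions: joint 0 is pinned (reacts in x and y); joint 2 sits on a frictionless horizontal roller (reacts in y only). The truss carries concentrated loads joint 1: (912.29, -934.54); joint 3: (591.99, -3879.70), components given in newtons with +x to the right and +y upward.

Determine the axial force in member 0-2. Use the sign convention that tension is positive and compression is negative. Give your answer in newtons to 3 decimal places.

-99.821

N=4 nodes, M=5 members, R=3 reactions → 2N=8, M+R=8
member 0 (0-1): L=2.3160, (cx,cy)=(0.4007,0.9162)
member 1 (0-2): L=1.7960, (cx,cy)=(1.0000,0.0000)
member 2 (1-2): L=2.2927, (cx,cy)=(0.3786,-0.9256)
member 3 (1-3): L=1.9762, (cx,cy)=(0.9979,-0.0653)
member 4 (2-3): L=2.2783, (cx,cy)=(0.4846,0.8748)
solve A·x = −loads:
  F[0-1] = +4003.4166 N (tension)
  F[0-2] = -99.8207 N (compression)
  F[1-2] = -5159.6595 N (compression)
  F[1-3] = +2650.9058 N (tension)
  F[2-3] = -4237.3581 N (compression)
  Rx@0 = -1504.2800 N
  Ry@0 = -3667.9975 N
  Ry@2 = +8482.2375 N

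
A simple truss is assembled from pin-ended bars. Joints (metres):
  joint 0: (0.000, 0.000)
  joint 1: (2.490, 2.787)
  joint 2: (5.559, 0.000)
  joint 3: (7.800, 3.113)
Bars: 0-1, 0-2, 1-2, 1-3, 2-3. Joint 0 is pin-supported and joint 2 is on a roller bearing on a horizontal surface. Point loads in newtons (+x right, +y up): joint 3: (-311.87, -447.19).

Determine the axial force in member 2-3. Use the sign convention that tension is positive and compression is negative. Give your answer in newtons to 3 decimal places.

-551.808

N=4 nodes, M=5 members, R=3 reactions → 2N=8, M+R=8
member 0 (0-1): L=3.7373, (cx,cy)=(0.6663,0.7457)
member 1 (0-2): L=5.5590, (cx,cy)=(1.0000,0.0000)
member 2 (1-2): L=4.1456, (cx,cy)=(0.7403,-0.6723)
member 3 (1-3): L=5.3200, (cx,cy)=(0.9981,0.0613)
member 4 (2-3): L=3.8357, (cx,cy)=(0.5842,0.8116)
solve A·x = −loads:
  F[0-1] = +7.5507 N (tension)
  F[0-2] = -316.9007 N (compression)
  F[1-2] = -7.4150 N (compression)
  F[1-3] = +10.5398 N (tension)
  F[2-3] = -551.8082 N (compression)
  Rx@0 = +311.8700 N
  Ry@0 = -5.6308 N
  Ry@2 = +452.8208 N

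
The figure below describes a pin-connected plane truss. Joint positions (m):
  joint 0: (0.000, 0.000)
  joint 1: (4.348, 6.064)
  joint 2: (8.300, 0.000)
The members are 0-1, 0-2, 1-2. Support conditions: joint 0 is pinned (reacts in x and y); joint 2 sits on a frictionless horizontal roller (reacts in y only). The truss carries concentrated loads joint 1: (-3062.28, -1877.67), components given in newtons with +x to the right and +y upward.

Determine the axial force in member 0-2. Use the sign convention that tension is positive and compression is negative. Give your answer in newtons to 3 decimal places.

-817.043

N=3 nodes, M=3 members, R=3 reactions → 2N=6, M+R=6
member 0 (0-1): L=7.4617, (cx,cy)=(0.5827,0.8127)
member 1 (0-2): L=8.3000, (cx,cy)=(1.0000,0.0000)
member 2 (1-2): L=7.2381, (cx,cy)=(0.5460,-0.8378)
solve A·x = −loads:
  F[0-1] = -3853.1093 N (compression)
  F[0-2] = -817.0431 N (compression)
  F[1-2] = +1496.4213 N (tension)
  Rx@0 = +3062.2800 N
  Ry@0 = +3131.3515 N
  Ry@2 = -1253.6815 N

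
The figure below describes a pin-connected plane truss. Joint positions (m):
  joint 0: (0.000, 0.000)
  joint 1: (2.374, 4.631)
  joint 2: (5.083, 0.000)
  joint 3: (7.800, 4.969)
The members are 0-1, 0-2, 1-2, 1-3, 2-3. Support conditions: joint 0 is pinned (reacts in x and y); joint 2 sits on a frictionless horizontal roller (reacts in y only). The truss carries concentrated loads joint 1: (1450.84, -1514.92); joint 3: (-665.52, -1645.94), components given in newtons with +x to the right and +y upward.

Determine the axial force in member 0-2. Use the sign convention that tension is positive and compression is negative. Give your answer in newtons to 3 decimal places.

N=4 nodes, M=5 members, R=3 reactions → 2N=8, M+R=8
member 0 (0-1): L=5.2040, (cx,cy)=(0.4562,0.8899)
member 1 (0-2): L=5.0830, (cx,cy)=(1.0000,0.0000)
member 2 (1-2): L=5.3652, (cx,cy)=(0.5049,-0.8632)
member 3 (1-3): L=5.4365, (cx,cy)=(0.9981,0.0622)
member 4 (2-3): L=5.6633, (cx,cy)=(0.4798,0.8774)
solve A·x = −loads:
  F[0-1] = +835.6691 N (tension)
  F[0-2] = +404.1011 N (tension)
  F[1-2] = -2599.1026 N (compression)
  F[1-3] = +243.2019 N (tension)
  F[2-3] = -1893.1567 N (compression)
  Rx@0 = -785.3200 N
  Ry@0 = -743.6498 N
  Ry@2 = +3904.5098 N

404.101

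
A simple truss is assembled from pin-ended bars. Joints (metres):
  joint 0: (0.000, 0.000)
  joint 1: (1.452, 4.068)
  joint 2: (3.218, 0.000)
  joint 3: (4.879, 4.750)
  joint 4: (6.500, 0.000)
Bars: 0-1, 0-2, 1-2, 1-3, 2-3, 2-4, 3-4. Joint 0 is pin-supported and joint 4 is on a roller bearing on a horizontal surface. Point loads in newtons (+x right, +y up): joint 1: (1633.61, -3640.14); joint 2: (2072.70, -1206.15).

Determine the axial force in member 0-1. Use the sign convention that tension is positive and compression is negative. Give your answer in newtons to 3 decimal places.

-2562.753

N=5 nodes, M=7 members, R=3 reactions → 2N=10, M+R=10
member 0 (0-1): L=4.3194, (cx,cy)=(0.3362,0.9418)
member 1 (0-2): L=3.2180, (cx,cy)=(1.0000,0.0000)
member 2 (1-2): L=4.4348, (cx,cy)=(0.3982,-0.9173)
member 3 (1-3): L=3.4942, (cx,cy)=(0.9808,0.1952)
member 4 (2-3): L=5.0320, (cx,cy)=(0.3301,0.9440)
member 5 (2-4): L=3.2820, (cx,cy)=(1.0000,0.0000)
member 6 (3-4): L=5.0190, (cx,cy)=(0.3230,-0.9464)
solve A·x = −loads:
  F[0-1] = -2562.7532 N (compression)
  F[0-2] = +4567.8061 N (tension)
  F[1-2] = -1729.0550 N (compression)
  F[1-3] = -1841.9972 N (compression)
  F[2-3] = +2957.9903 N (tension)
  F[2-4] = +830.1830 N (tension)
  F[3-4] = -2570.4319 N (compression)
  Rx@0 = -3706.3100 N
  Ry@0 = +2413.6132 N
  Ry@4 = +2432.6768 N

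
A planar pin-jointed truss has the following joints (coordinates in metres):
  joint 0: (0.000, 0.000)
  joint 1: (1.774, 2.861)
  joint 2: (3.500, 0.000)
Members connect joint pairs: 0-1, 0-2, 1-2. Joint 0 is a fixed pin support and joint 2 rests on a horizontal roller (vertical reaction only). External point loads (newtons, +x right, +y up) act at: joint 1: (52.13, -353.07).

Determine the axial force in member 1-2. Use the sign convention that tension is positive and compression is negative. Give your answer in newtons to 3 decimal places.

-258.766

N=3 nodes, M=3 members, R=3 reactions → 2N=6, M+R=6
member 0 (0-1): L=3.3664, (cx,cy)=(0.5270,0.8499)
member 1 (0-2): L=3.5000, (cx,cy)=(1.0000,0.0000)
member 2 (1-2): L=3.3413, (cx,cy)=(0.5166,-0.8562)
solve A·x = −loads:
  F[0-1] = -154.7296 N (compression)
  F[0-2] = +133.6691 N (tension)
  F[1-2] = -258.7665 N (compression)
  Rx@0 = -52.1300 N
  Ry@0 = +131.5014 N
  Ry@2 = +221.5686 N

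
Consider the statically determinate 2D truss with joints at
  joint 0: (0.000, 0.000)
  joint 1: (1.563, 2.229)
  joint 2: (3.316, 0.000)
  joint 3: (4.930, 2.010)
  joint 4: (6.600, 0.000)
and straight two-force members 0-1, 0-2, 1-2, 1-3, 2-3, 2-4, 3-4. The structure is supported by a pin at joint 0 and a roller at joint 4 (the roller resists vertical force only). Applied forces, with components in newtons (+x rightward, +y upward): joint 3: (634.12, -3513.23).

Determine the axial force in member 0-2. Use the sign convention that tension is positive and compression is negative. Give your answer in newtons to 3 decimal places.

1122.048

N=5 nodes, M=7 members, R=3 reactions → 2N=10, M+R=10
member 0 (0-1): L=2.7224, (cx,cy)=(0.5741,0.8188)
member 1 (0-2): L=3.3160, (cx,cy)=(1.0000,0.0000)
member 2 (1-2): L=2.8357, (cx,cy)=(0.6182,-0.7860)
member 3 (1-3): L=3.3741, (cx,cy)=(0.9979,-0.0649)
member 4 (2-3): L=2.5778, (cx,cy)=(0.6261,0.7797)
member 5 (2-4): L=3.2840, (cx,cy)=(1.0000,0.0000)
member 6 (3-4): L=2.6132, (cx,cy)=(0.6391,-0.7692)
solve A·x = −loads:
  F[0-1] = -849.8588 N (compression)
  F[0-2] = +1122.0476 N (tension)
  F[1-2] = +975.5213 N (tension)
  F[1-3] = -1093.2803 N (compression)
  F[2-3] = -983.4091 N (compression)
  F[2-4] = +2340.8205 N (tension)
  F[3-4] = -3662.9433 N (compression)
  Rx@0 = -634.1200 N
  Ry@0 = +695.8353 N
  Ry@4 = +2817.3947 N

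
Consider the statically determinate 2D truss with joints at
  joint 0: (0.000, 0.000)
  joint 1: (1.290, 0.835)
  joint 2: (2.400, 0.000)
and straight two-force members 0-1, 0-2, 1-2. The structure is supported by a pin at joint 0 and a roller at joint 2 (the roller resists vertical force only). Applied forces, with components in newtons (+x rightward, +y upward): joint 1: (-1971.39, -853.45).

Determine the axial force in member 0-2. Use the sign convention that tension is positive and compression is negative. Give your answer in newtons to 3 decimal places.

-301.960

N=3 nodes, M=3 members, R=3 reactions → 2N=6, M+R=6
member 0 (0-1): L=1.5367, (cx,cy)=(0.8395,0.5434)
member 1 (0-2): L=2.4000, (cx,cy)=(1.0000,0.0000)
member 2 (1-2): L=1.3890, (cx,cy)=(0.7991,-0.6012)
solve A·x = −loads:
  F[0-1] = -1988.6410 N (compression)
  F[0-2] = -301.9600 N (compression)
  F[1-2] = +377.8584 N (tension)
  Rx@0 = +1971.3900 N
  Ry@0 = +1080.6001 N
  Ry@2 = -227.1501 N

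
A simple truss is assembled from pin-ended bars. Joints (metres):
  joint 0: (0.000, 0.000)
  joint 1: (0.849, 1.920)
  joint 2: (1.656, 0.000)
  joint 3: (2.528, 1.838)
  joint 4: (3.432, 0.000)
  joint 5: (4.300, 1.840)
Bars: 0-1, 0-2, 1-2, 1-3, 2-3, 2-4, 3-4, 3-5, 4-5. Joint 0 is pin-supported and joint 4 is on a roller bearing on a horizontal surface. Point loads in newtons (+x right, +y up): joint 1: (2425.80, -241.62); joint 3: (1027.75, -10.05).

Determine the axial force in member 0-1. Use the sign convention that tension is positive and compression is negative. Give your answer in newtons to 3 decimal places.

1883.938

N=6 nodes, M=9 members, R=3 reactions → 2N=12, M+R=12
member 0 (0-1): L=2.0993, (cx,cy)=(0.4044,0.9146)
member 1 (0-2): L=1.6560, (cx,cy)=(1.0000,0.0000)
member 2 (1-2): L=2.0827, (cx,cy)=(0.3875,-0.9219)
member 3 (1-3): L=1.6810, (cx,cy)=(0.9988,-0.0488)
member 4 (2-3): L=2.0344, (cx,cy)=(0.4286,0.9035)
member 5 (2-4): L=1.7760, (cx,cy)=(1.0000,0.0000)
member 6 (3-4): L=2.0483, (cx,cy)=(0.4413,-0.8973)
member 7 (3-5): L=1.7720, (cx,cy)=(1.0000,0.0011)
member 8 (4-5): L=2.0345, (cx,cy)=(0.4266,0.9044)
solve A·x = −loads:
  F[0-1] = +1883.9378 N (tension)
  F[0-2] = +2691.6590 N (tension)
  F[1-2] = -2085.7746 N (compression)
  F[1-3] = -856.7385 N (compression)
  F[2-3] = +2128.2571 N (tension)
  F[2-4] = +971.2218 N (tension)
  F[3-4] = -2200.5932 N (compression)
  F[3-5] = +0.0000 N (tension)
  F[4-5] = -0.0000 N (compression)
  Rx@0 = -3453.5500 N
  Ry@0 = -1723.0043 N
  Ry@4 = +1974.6743 N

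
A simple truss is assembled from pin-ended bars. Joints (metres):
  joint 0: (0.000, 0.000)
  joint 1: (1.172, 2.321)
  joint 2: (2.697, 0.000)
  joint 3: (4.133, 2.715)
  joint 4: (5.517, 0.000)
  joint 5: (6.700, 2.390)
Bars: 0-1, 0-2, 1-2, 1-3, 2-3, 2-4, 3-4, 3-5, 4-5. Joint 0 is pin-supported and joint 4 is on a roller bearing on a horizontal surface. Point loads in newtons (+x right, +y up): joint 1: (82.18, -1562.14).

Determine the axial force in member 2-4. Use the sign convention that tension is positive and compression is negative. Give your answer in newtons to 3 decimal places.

N=6 nodes, M=9 members, R=3 reactions → 2N=12, M+R=12
member 0 (0-1): L=2.6001, (cx,cy)=(0.4507,0.8927)
member 1 (0-2): L=2.6970, (cx,cy)=(1.0000,0.0000)
member 2 (1-2): L=2.7772, (cx,cy)=(0.5491,-0.8357)
member 3 (1-3): L=2.9871, (cx,cy)=(0.9913,0.1319)
member 4 (2-3): L=3.0714, (cx,cy)=(0.4675,0.8840)
member 5 (2-4): L=2.8200, (cx,cy)=(1.0000,0.0000)
member 6 (3-4): L=3.0474, (cx,cy)=(0.4542,-0.8909)
member 7 (3-5): L=2.5875, (cx,cy)=(0.9921,-0.1256)
member 8 (4-5): L=2.6668, (cx,cy)=(0.4436,0.8962)
solve A·x = −loads:
  F[0-1] = -1339.5098 N (compression)
  F[0-2] = +685.9619 N (tension)
  F[1-2] = -503.6267 N (compression)
  F[1-3] = -413.0187 N (compression)
  F[2-3] = +476.1503 N (tension)
  F[2-4] = +186.7891 N (tension)
  F[3-4] = -411.2877 N (compression)
  F[3-5] = +0.0000 N (tension)
  F[4-5] = -0.0000 N (compression)
  Rx@0 = -82.1800 N
  Ry@0 = +1195.7148 N
  Ry@4 = +366.4252 N

186.789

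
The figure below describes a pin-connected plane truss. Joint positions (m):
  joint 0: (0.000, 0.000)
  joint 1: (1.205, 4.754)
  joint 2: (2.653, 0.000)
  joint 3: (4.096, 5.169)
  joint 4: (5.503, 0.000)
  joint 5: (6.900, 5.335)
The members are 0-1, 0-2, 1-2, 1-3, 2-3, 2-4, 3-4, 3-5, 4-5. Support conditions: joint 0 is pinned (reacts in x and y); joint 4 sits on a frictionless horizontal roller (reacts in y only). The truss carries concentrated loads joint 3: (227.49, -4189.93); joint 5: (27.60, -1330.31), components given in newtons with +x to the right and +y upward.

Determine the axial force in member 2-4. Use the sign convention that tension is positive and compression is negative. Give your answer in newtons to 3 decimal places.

N=6 nodes, M=9 members, R=3 reactions → 2N=12, M+R=12
member 0 (0-1): L=4.9043, (cx,cy)=(0.2457,0.9693)
member 1 (0-2): L=2.6530, (cx,cy)=(1.0000,0.0000)
member 2 (1-2): L=4.9696, (cx,cy)=(0.2914,-0.9566)
member 3 (1-3): L=2.9206, (cx,cy)=(0.9899,0.1421)
member 4 (2-3): L=5.3666, (cx,cy)=(0.2689,0.9632)
member 5 (2-4): L=2.8500, (cx,cy)=(1.0000,0.0000)
member 6 (3-4): L=5.3571, (cx,cy)=(0.2626,-0.9649)
member 7 (3-5): L=2.8089, (cx,cy)=(0.9983,0.0591)
member 8 (4-5): L=5.5149, (cx,cy)=(0.2533,0.9674)
solve A·x = −loads:
  F[0-1] = -508.7156 N (compression)
  F[0-2] = +380.0818 N (tension)
  F[1-2] = +475.9231 N (tension)
  F[1-3] = -266.3641 N (compression)
  F[2-3] = -472.6805 N (compression)
  F[2-4] = +645.8474 N (tension)
  F[3-4] = -3807.8853 N (compression)
  F[3-5] = +382.5376 N (tension)
  F[4-5] = -1398.5318 N (compression)
  Rx@0 = -255.0900 N
  Ry@0 = +493.1213 N
  Ry@4 = +5027.1187 N

645.847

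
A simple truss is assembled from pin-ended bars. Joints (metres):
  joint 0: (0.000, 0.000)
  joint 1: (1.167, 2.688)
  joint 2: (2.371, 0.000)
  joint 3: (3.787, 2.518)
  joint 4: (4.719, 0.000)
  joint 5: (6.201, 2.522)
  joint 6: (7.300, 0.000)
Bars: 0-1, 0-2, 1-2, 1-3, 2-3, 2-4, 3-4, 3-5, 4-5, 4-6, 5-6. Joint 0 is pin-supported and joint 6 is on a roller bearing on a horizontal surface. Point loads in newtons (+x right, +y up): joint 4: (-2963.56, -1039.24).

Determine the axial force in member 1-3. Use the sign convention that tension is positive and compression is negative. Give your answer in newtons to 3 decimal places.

-334.507

N=7 nodes, M=11 members, R=3 reactions → 2N=14, M+R=14
member 0 (0-1): L=2.9304, (cx,cy)=(0.3982,0.9173)
member 1 (0-2): L=2.3710, (cx,cy)=(1.0000,0.0000)
member 2 (1-2): L=2.9453, (cx,cy)=(0.4088,-0.9126)
member 3 (1-3): L=2.6255, (cx,cy)=(0.9979,-0.0647)
member 4 (2-3): L=2.8888, (cx,cy)=(0.4902,0.8716)
member 5 (2-4): L=2.3480, (cx,cy)=(1.0000,0.0000)
member 6 (3-4): L=2.6849, (cx,cy)=(0.3471,-0.9378)
member 7 (3-5): L=2.4140, (cx,cy)=(1.0000,0.0017)
member 8 (4-5): L=2.9252, (cx,cy)=(0.5066,0.8622)
member 9 (4-6): L=2.5810, (cx,cy)=(1.0000,0.0000)
member 10 (5-6): L=2.7511, (cx,cy)=(0.3995,-0.9167)
solve A·x = −loads:
  F[0-1] = -400.5699 N (compression)
  F[0-2] = -2804.0373 N (compression)
  F[1-2] = +426.3434 N (tension)
  F[1-3] = -334.5066 N (compression)
  F[2-3] = -446.3982 N (compression)
  F[2-4] = -2410.9477 N (compression)
  F[3-4] = +390.5812 N (tension)
  F[3-5] = -688.1919 N (compression)
  F[4-5] = +780.5313 N (tension)
  F[4-6] = +292.7491 N (tension)
  F[5-6] = -732.8188 N (compression)
  Rx@0 = +2963.5600 N
  Ry@0 = +367.4354 N
  Ry@6 = +671.8046 N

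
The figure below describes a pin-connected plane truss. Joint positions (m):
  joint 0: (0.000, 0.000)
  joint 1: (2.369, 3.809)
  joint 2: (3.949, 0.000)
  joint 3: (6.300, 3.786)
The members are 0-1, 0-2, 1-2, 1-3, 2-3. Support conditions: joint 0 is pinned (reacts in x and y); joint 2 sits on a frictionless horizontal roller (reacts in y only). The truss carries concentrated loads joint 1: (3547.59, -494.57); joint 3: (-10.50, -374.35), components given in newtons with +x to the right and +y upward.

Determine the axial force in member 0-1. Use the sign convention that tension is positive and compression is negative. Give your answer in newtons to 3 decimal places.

N=4 nodes, M=5 members, R=3 reactions → 2N=8, M+R=8
member 0 (0-1): L=4.4856, (cx,cy)=(0.5281,0.8492)
member 1 (0-2): L=3.9490, (cx,cy)=(1.0000,0.0000)
member 2 (1-2): L=4.1237, (cx,cy)=(0.3832,-0.9237)
member 3 (1-3): L=3.9311, (cx,cy)=(1.0000,-0.0059)
member 4 (2-3): L=4.4566, (cx,cy)=(0.5275,0.8495)
solve A·x = −loads:
  F[0-1] = +4047.2204 N (tension)
  F[0-2] = +1399.6152 N (tension)
  F[1-2] = -4257.5156 N (compression)
  F[1-3] = +221.1611 N (tension)
  F[2-3] = -439.1309 N (compression)
  Rx@0 = -3537.0900 N
  Ry@0 = -3436.7418 N
  Ry@2 = +4305.6618 N

4047.220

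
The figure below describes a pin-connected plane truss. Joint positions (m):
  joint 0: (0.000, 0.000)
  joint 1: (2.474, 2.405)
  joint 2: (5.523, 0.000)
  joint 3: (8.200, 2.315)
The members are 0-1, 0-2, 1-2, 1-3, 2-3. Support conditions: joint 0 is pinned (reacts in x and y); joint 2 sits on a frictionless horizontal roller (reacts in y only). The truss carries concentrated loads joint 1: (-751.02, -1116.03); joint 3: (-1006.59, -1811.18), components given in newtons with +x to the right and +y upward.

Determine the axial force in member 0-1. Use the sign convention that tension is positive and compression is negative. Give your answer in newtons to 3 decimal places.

N=4 nodes, M=5 members, R=3 reactions → 2N=8, M+R=8
member 0 (0-1): L=3.4503, (cx,cy)=(0.7170,0.6970)
member 1 (0-2): L=5.5230, (cx,cy)=(1.0000,0.0000)
member 2 (1-2): L=3.8834, (cx,cy)=(0.7851,-0.6193)
member 3 (1-3): L=5.7267, (cx,cy)=(0.9999,-0.0157)
member 4 (2-3): L=3.5391, (cx,cy)=(0.7564,0.6541)
solve A·x = −loads:
  F[0-1] = -698.9326 N (compression)
  F[0-2] = -1256.4508 N (compression)
  F[1-2] = -1042.5159 N (compression)
  F[1-3] = +1068.5203 N (tension)
  F[2-3] = -2743.2391 N (compression)
  Rx@0 = +1757.6100 N
  Ry@0 = +487.1819 N
  Ry@2 = +2440.0281 N

-698.933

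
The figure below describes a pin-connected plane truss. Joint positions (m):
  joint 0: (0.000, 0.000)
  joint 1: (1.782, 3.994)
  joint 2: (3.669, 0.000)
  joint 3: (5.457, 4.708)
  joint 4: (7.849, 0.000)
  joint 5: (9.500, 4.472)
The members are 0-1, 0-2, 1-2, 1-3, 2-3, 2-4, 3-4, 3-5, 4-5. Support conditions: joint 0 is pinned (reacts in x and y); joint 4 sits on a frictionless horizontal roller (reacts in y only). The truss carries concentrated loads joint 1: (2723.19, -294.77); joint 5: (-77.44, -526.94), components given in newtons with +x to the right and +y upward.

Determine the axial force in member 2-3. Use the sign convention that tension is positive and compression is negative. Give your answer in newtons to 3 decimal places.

1902.951

N=6 nodes, M=9 members, R=3 reactions → 2N=12, M+R=12
member 0 (0-1): L=4.3735, (cx,cy)=(0.4075,0.9132)
member 1 (0-2): L=3.6690, (cx,cy)=(1.0000,0.0000)
member 2 (1-2): L=4.4173, (cx,cy)=(0.4272,-0.9042)
member 3 (1-3): L=3.7437, (cx,cy)=(0.9816,0.1907)
member 4 (2-3): L=5.0361, (cx,cy)=(0.3550,0.9349)
member 5 (2-4): L=4.1800, (cx,cy)=(1.0000,0.0000)
member 6 (3-4): L=5.2808, (cx,cy)=(0.4530,-0.8915)
member 7 (3-5): L=4.0499, (cx,cy)=(0.9983,-0.0583)
member 8 (4-5): L=4.7670, (cx,cy)=(0.3463,0.9381)
solve A·x = −loads:
  F[0-1] = +1340.9371 N (tension)
  F[0-2] = +2099.3807 N (tension)
  F[1-2] = -1967.5344 N (compression)
  F[1-3] = -1361.3146 N (compression)
  F[2-3] = +1902.9511 N (tension)
  F[2-4] = +583.2685 N (tension)
  F[3-4] = -1711.7082 N (compression)
  F[3-5] = +114.8237 N (tension)
  F[4-5] = -554.5712 N (compression)
  Rx@0 = -2645.7500 N
  Ry@0 = -1224.5786 N
  Ry@4 = +2046.2886 N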